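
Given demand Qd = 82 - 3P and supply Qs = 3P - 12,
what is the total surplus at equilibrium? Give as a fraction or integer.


Find equilibrium: 82 - 3P = 3P - 12
82 + 12 = 6P
P* = 94/6 = 47/3
Q* = 3*47/3 - 12 = 35
Inverse demand: P = 82/3 - Q/3, so P_max = 82/3
Inverse supply: P = 4 + Q/3, so P_min = 4
CS = (1/2) * 35 * (82/3 - 47/3) = 1225/6
PS = (1/2) * 35 * (47/3 - 4) = 1225/6
TS = CS + PS = 1225/6 + 1225/6 = 1225/3

1225/3


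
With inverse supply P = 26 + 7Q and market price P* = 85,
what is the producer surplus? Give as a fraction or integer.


Minimum supply price (at Q=0): P_min = 26
Quantity supplied at P* = 85:
Q* = (85 - 26)/7 = 59/7
PS = (1/2) * Q* * (P* - P_min)
PS = (1/2) * 59/7 * (85 - 26)
PS = (1/2) * 59/7 * 59 = 3481/14

3481/14


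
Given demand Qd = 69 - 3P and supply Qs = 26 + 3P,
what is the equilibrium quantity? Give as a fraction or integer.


First find equilibrium price:
69 - 3P = 26 + 3P
P* = 43/6 = 43/6
Then substitute into demand:
Q* = 69 - 3 * 43/6 = 95/2

95/2


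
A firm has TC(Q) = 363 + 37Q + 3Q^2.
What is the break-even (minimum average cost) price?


AC(Q) = 363/Q + 37 + 3Q
To minimize: dAC/dQ = -363/Q^2 + 3 = 0
Q^2 = 363/3 = 121
Q* = 11
Min AC = 363/11 + 37 + 3*11
Min AC = 33 + 37 + 33 = 103

103


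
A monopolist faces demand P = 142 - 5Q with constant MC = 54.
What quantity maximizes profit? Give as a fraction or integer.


TR = P*Q = (142 - 5Q)Q = 142Q - 5Q^2
MR = dTR/dQ = 142 - 10Q
Set MR = MC:
142 - 10Q = 54
88 = 10Q
Q* = 88/10 = 44/5

44/5


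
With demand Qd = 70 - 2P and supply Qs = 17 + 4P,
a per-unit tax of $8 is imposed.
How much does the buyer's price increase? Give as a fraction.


With a per-unit tax, the buyer's price increase depends on relative slopes.
Supply slope: d = 4, Demand slope: b = 2
Buyer's price increase = d * tax / (b + d)
= 4 * 8 / (2 + 4)
= 32 / 6 = 16/3

16/3


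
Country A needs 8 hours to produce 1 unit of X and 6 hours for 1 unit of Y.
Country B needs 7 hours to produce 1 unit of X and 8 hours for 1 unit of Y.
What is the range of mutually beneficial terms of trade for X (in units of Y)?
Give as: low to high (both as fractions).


Opportunity cost of X for Country A = hours_X / hours_Y = 8/6 = 4/3 units of Y
Opportunity cost of X for Country B = hours_X / hours_Y = 7/8 = 7/8 units of Y
Terms of trade must be between the two opportunity costs.
Range: 7/8 to 4/3

7/8 to 4/3


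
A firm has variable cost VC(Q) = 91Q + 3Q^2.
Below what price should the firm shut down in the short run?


AVC(Q) = VC(Q)/Q = 91 + 3Q
AVC is increasing in Q, so minimum AVC is at Q -> 0+.
Min AVC = 91
The firm should shut down if P < 91.

91


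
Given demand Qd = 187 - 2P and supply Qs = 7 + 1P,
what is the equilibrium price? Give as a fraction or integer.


At equilibrium, Qd = Qs.
187 - 2P = 7 + 1P
187 - 7 = 2P + 1P
180 = 3P
P* = 180/3 = 60

60


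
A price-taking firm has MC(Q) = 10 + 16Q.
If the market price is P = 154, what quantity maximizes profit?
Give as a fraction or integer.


In perfect competition, profit is maximized where P = MC.
154 = 10 + 16Q
144 = 16Q
Q* = 144/16 = 9

9


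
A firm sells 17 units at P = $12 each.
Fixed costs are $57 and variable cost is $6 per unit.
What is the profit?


Total Revenue = P * Q = 12 * 17 = $204
Total Cost = FC + VC*Q = 57 + 6*17 = $159
Profit = TR - TC = 204 - 159 = $45

$45


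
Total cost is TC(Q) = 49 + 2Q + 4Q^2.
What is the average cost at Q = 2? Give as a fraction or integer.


TC(2) = 49 + 2*2 + 4*2^2
TC(2) = 49 + 4 + 16 = 69
AC = TC/Q = 69/2 = 69/2

69/2


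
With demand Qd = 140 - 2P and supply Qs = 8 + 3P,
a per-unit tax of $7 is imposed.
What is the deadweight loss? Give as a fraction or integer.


Pre-tax equilibrium quantity: Q* = 436/5
Post-tax equilibrium quantity: Q_tax = 394/5
Reduction in quantity: Q* - Q_tax = 42/5
DWL = (1/2) * tax * (Q* - Q_tax)
DWL = (1/2) * 7 * 42/5 = 147/5

147/5


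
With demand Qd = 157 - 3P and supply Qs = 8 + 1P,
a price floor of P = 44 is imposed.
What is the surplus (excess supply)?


At P = 44:
Qd = 157 - 3*44 = 25
Qs = 8 + 1*44 = 52
Surplus = Qs - Qd = 52 - 25 = 27

27


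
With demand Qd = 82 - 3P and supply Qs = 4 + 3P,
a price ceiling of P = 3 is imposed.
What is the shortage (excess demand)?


At P = 3:
Qd = 82 - 3*3 = 73
Qs = 4 + 3*3 = 13
Shortage = Qd - Qs = 73 - 13 = 60

60


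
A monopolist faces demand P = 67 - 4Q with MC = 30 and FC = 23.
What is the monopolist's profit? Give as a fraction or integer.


MR = MC: 67 - 8Q = 30
Q* = 37/8
P* = 67 - 4*37/8 = 97/2
Profit = (P* - MC)*Q* - FC
= (97/2 - 30)*37/8 - 23
= 37/2*37/8 - 23
= 1369/16 - 23 = 1001/16

1001/16


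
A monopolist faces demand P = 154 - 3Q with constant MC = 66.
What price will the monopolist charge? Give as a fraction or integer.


MR = 154 - 6Q
Set MR = MC: 154 - 6Q = 66
Q* = 44/3
Substitute into demand:
P* = 154 - 3*44/3 = 110

110


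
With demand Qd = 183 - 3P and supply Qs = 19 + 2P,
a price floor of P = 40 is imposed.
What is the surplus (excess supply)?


At P = 40:
Qd = 183 - 3*40 = 63
Qs = 19 + 2*40 = 99
Surplus = Qs - Qd = 99 - 63 = 36

36


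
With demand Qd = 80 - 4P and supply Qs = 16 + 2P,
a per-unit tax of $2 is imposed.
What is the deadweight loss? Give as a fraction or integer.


Pre-tax equilibrium quantity: Q* = 112/3
Post-tax equilibrium quantity: Q_tax = 104/3
Reduction in quantity: Q* - Q_tax = 8/3
DWL = (1/2) * tax * (Q* - Q_tax)
DWL = (1/2) * 2 * 8/3 = 8/3

8/3


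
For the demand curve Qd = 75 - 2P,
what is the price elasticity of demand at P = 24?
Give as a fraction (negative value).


dQ/dP = -2
At P = 24: Q = 75 - 2*24 = 27
E = (dQ/dP)(P/Q) = (-2)(24/27) = -16/9

-16/9


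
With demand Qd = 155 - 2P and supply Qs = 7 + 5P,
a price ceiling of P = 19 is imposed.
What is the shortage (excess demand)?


At P = 19:
Qd = 155 - 2*19 = 117
Qs = 7 + 5*19 = 102
Shortage = Qd - Qs = 117 - 102 = 15

15


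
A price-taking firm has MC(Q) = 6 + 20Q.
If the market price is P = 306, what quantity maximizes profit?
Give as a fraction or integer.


In perfect competition, profit is maximized where P = MC.
306 = 6 + 20Q
300 = 20Q
Q* = 300/20 = 15

15


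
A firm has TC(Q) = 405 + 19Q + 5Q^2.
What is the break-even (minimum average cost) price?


AC(Q) = 405/Q + 19 + 5Q
To minimize: dAC/dQ = -405/Q^2 + 5 = 0
Q^2 = 405/5 = 81
Q* = 9
Min AC = 405/9 + 19 + 5*9
Min AC = 45 + 19 + 45 = 109

109


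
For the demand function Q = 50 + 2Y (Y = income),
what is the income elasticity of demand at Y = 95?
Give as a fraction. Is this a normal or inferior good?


dQ/dY = 2
At Y = 95: Q = 50 + 2*95 = 240
Ey = (dQ/dY)(Y/Q) = 2 * 95 / 240 = 19/24
Since Ey > 0, this is a normal good.

19/24 (normal good)


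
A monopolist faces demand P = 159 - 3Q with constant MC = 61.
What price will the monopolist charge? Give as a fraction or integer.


MR = 159 - 6Q
Set MR = MC: 159 - 6Q = 61
Q* = 49/3
Substitute into demand:
P* = 159 - 3*49/3 = 110

110


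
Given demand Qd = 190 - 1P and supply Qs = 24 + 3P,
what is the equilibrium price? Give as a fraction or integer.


At equilibrium, Qd = Qs.
190 - 1P = 24 + 3P
190 - 24 = 1P + 3P
166 = 4P
P* = 166/4 = 83/2

83/2


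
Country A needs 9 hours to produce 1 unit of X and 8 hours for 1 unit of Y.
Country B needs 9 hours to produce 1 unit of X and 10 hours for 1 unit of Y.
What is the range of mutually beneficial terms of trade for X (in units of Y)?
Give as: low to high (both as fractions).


Opportunity cost of X for Country A = hours_X / hours_Y = 9/8 = 9/8 units of Y
Opportunity cost of X for Country B = hours_X / hours_Y = 9/10 = 9/10 units of Y
Terms of trade must be between the two opportunity costs.
Range: 9/10 to 9/8

9/10 to 9/8


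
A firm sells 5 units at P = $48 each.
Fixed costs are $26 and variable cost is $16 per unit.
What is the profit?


Total Revenue = P * Q = 48 * 5 = $240
Total Cost = FC + VC*Q = 26 + 16*5 = $106
Profit = TR - TC = 240 - 106 = $134

$134


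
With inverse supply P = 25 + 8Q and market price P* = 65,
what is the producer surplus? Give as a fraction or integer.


Minimum supply price (at Q=0): P_min = 25
Quantity supplied at P* = 65:
Q* = (65 - 25)/8 = 5
PS = (1/2) * Q* * (P* - P_min)
PS = (1/2) * 5 * (65 - 25)
PS = (1/2) * 5 * 40 = 100

100


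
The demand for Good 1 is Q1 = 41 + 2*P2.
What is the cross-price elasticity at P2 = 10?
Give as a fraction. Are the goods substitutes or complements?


dQ1/dP2 = 2
At P2 = 10: Q1 = 41 + 2*10 = 61
Exy = (dQ1/dP2)(P2/Q1) = 2 * 10 / 61 = 20/61
Since Exy > 0, the goods are substitutes.

20/61 (substitutes)


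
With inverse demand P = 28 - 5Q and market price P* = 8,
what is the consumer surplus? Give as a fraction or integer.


Maximum willingness to pay (at Q=0): P_max = 28
Quantity demanded at P* = 8:
Q* = (28 - 8)/5 = 4
CS = (1/2) * Q* * (P_max - P*)
CS = (1/2) * 4 * (28 - 8)
CS = (1/2) * 4 * 20 = 40

40


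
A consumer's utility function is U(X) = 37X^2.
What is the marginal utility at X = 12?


MU = dU/dX = 37*2*X^(2-1)
MU = 74*X^1
At X = 12:
MU = 74 * 12^1
MU = 74 * 12 = 888

888


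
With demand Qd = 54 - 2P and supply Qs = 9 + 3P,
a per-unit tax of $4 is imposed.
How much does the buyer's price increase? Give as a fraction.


With a per-unit tax, the buyer's price increase depends on relative slopes.
Supply slope: d = 3, Demand slope: b = 2
Buyer's price increase = d * tax / (b + d)
= 3 * 4 / (2 + 3)
= 12 / 5 = 12/5

12/5


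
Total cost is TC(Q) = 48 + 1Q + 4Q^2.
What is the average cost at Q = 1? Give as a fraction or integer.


TC(1) = 48 + 1*1 + 4*1^2
TC(1) = 48 + 1 + 4 = 53
AC = TC/Q = 53/1 = 53

53


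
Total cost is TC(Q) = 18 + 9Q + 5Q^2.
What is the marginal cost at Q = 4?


MC = dTC/dQ = 9 + 2*5*Q
At Q = 4:
MC = 9 + 10*4
MC = 9 + 40 = 49

49


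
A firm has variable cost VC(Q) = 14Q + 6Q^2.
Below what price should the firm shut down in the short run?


AVC(Q) = VC(Q)/Q = 14 + 6Q
AVC is increasing in Q, so minimum AVC is at Q -> 0+.
Min AVC = 14
The firm should shut down if P < 14.

14


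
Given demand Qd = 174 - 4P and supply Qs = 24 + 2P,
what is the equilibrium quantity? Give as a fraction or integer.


First find equilibrium price:
174 - 4P = 24 + 2P
P* = 150/6 = 25
Then substitute into demand:
Q* = 174 - 4 * 25 = 74

74


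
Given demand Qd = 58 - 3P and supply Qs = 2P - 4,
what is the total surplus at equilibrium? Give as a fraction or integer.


Find equilibrium: 58 - 3P = 2P - 4
58 + 4 = 5P
P* = 62/5 = 62/5
Q* = 2*62/5 - 4 = 104/5
Inverse demand: P = 58/3 - Q/3, so P_max = 58/3
Inverse supply: P = 2 + Q/2, so P_min = 2
CS = (1/2) * 104/5 * (58/3 - 62/5) = 5408/75
PS = (1/2) * 104/5 * (62/5 - 2) = 2704/25
TS = CS + PS = 5408/75 + 2704/25 = 2704/15

2704/15


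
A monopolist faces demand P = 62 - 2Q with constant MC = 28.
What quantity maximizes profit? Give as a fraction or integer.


TR = P*Q = (62 - 2Q)Q = 62Q - 2Q^2
MR = dTR/dQ = 62 - 4Q
Set MR = MC:
62 - 4Q = 28
34 = 4Q
Q* = 34/4 = 17/2

17/2


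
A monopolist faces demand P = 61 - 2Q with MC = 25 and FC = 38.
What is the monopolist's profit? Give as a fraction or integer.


MR = MC: 61 - 4Q = 25
Q* = 9
P* = 61 - 2*9 = 43
Profit = (P* - MC)*Q* - FC
= (43 - 25)*9 - 38
= 18*9 - 38
= 162 - 38 = 124

124


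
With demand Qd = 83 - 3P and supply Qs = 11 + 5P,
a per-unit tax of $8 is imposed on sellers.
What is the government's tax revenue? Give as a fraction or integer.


With tax on sellers, new supply: Qs' = 11 + 5(P - 8)
= 5P - 29
New equilibrium quantity:
Q_new = 41
Tax revenue = tax * Q_new = 8 * 41 = 328

328


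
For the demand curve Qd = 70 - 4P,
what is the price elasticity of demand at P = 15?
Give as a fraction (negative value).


dQ/dP = -4
At P = 15: Q = 70 - 4*15 = 10
E = (dQ/dP)(P/Q) = (-4)(15/10) = -6

-6


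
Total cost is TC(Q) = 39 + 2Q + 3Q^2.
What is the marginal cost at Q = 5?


MC = dTC/dQ = 2 + 2*3*Q
At Q = 5:
MC = 2 + 6*5
MC = 2 + 30 = 32

32


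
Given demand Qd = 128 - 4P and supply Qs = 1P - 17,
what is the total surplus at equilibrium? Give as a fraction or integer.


Find equilibrium: 128 - 4P = 1P - 17
128 + 17 = 5P
P* = 145/5 = 29
Q* = 1*29 - 17 = 12
Inverse demand: P = 32 - Q/4, so P_max = 32
Inverse supply: P = 17 + Q/1, so P_min = 17
CS = (1/2) * 12 * (32 - 29) = 18
PS = (1/2) * 12 * (29 - 17) = 72
TS = CS + PS = 18 + 72 = 90

90


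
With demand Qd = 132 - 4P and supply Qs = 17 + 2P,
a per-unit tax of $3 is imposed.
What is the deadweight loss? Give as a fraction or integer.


Pre-tax equilibrium quantity: Q* = 166/3
Post-tax equilibrium quantity: Q_tax = 154/3
Reduction in quantity: Q* - Q_tax = 4
DWL = (1/2) * tax * (Q* - Q_tax)
DWL = (1/2) * 3 * 4 = 6

6


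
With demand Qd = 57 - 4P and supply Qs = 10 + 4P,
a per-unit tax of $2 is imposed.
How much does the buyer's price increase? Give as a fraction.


With a per-unit tax, the buyer's price increase depends on relative slopes.
Supply slope: d = 4, Demand slope: b = 4
Buyer's price increase = d * tax / (b + d)
= 4 * 2 / (4 + 4)
= 8 / 8 = 1

1


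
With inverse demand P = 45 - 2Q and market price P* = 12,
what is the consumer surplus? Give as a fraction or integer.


Maximum willingness to pay (at Q=0): P_max = 45
Quantity demanded at P* = 12:
Q* = (45 - 12)/2 = 33/2
CS = (1/2) * Q* * (P_max - P*)
CS = (1/2) * 33/2 * (45 - 12)
CS = (1/2) * 33/2 * 33 = 1089/4

1089/4


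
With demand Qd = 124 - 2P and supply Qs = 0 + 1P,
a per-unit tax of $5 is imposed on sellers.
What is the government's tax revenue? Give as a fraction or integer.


With tax on sellers, new supply: Qs' = 0 + 1(P - 5)
= 1P - 5
New equilibrium quantity:
Q_new = 38
Tax revenue = tax * Q_new = 5 * 38 = 190

190


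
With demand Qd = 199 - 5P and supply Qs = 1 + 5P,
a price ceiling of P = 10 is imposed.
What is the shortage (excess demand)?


At P = 10:
Qd = 199 - 5*10 = 149
Qs = 1 + 5*10 = 51
Shortage = Qd - Qs = 149 - 51 = 98

98


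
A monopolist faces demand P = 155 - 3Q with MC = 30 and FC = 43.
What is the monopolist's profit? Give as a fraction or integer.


MR = MC: 155 - 6Q = 30
Q* = 125/6
P* = 155 - 3*125/6 = 185/2
Profit = (P* - MC)*Q* - FC
= (185/2 - 30)*125/6 - 43
= 125/2*125/6 - 43
= 15625/12 - 43 = 15109/12

15109/12


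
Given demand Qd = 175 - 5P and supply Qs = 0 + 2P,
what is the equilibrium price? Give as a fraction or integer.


At equilibrium, Qd = Qs.
175 - 5P = 0 + 2P
175 - 0 = 5P + 2P
175 = 7P
P* = 175/7 = 25

25


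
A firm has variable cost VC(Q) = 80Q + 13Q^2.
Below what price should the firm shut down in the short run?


AVC(Q) = VC(Q)/Q = 80 + 13Q
AVC is increasing in Q, so minimum AVC is at Q -> 0+.
Min AVC = 80
The firm should shut down if P < 80.

80


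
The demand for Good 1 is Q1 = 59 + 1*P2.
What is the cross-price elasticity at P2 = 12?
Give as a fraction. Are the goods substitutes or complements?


dQ1/dP2 = 1
At P2 = 12: Q1 = 59 + 1*12 = 71
Exy = (dQ1/dP2)(P2/Q1) = 1 * 12 / 71 = 12/71
Since Exy > 0, the goods are substitutes.

12/71 (substitutes)


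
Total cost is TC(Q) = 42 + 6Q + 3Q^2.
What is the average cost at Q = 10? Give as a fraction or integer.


TC(10) = 42 + 6*10 + 3*10^2
TC(10) = 42 + 60 + 300 = 402
AC = TC/Q = 402/10 = 201/5

201/5


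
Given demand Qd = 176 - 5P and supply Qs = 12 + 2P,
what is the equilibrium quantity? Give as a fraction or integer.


First find equilibrium price:
176 - 5P = 12 + 2P
P* = 164/7 = 164/7
Then substitute into demand:
Q* = 176 - 5 * 164/7 = 412/7

412/7


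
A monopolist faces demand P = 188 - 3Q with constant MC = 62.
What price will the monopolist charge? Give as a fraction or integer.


MR = 188 - 6Q
Set MR = MC: 188 - 6Q = 62
Q* = 21
Substitute into demand:
P* = 188 - 3*21 = 125

125


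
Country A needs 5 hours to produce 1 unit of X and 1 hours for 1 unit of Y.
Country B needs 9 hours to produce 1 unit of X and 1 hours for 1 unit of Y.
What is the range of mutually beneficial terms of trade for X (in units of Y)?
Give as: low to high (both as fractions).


Opportunity cost of X for Country A = hours_X / hours_Y = 5/1 = 5 units of Y
Opportunity cost of X for Country B = hours_X / hours_Y = 9/1 = 9 units of Y
Terms of trade must be between the two opportunity costs.
Range: 5 to 9

5 to 9


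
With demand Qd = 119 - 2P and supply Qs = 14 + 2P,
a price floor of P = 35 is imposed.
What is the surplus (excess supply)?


At P = 35:
Qd = 119 - 2*35 = 49
Qs = 14 + 2*35 = 84
Surplus = Qs - Qd = 84 - 49 = 35

35


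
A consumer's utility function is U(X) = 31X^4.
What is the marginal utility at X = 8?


MU = dU/dX = 31*4*X^(4-1)
MU = 124*X^3
At X = 8:
MU = 124 * 8^3
MU = 124 * 512 = 63488

63488


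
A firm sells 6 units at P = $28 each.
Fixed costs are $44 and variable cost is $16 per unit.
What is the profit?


Total Revenue = P * Q = 28 * 6 = $168
Total Cost = FC + VC*Q = 44 + 16*6 = $140
Profit = TR - TC = 168 - 140 = $28

$28


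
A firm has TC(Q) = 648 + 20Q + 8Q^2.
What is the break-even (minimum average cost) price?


AC(Q) = 648/Q + 20 + 8Q
To minimize: dAC/dQ = -648/Q^2 + 8 = 0
Q^2 = 648/8 = 81
Q* = 9
Min AC = 648/9 + 20 + 8*9
Min AC = 72 + 20 + 72 = 164

164


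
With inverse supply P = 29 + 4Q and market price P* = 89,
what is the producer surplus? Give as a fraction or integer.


Minimum supply price (at Q=0): P_min = 29
Quantity supplied at P* = 89:
Q* = (89 - 29)/4 = 15
PS = (1/2) * Q* * (P* - P_min)
PS = (1/2) * 15 * (89 - 29)
PS = (1/2) * 15 * 60 = 450

450


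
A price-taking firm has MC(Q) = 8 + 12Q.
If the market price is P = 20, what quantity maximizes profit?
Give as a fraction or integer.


In perfect competition, profit is maximized where P = MC.
20 = 8 + 12Q
12 = 12Q
Q* = 12/12 = 1

1


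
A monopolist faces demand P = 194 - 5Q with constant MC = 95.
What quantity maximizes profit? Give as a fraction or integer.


TR = P*Q = (194 - 5Q)Q = 194Q - 5Q^2
MR = dTR/dQ = 194 - 10Q
Set MR = MC:
194 - 10Q = 95
99 = 10Q
Q* = 99/10 = 99/10

99/10


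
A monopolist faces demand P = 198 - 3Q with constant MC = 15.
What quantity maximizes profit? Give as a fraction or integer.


TR = P*Q = (198 - 3Q)Q = 198Q - 3Q^2
MR = dTR/dQ = 198 - 6Q
Set MR = MC:
198 - 6Q = 15
183 = 6Q
Q* = 183/6 = 61/2

61/2


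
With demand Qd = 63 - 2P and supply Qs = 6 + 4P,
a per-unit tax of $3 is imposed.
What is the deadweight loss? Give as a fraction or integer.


Pre-tax equilibrium quantity: Q* = 44
Post-tax equilibrium quantity: Q_tax = 40
Reduction in quantity: Q* - Q_tax = 4
DWL = (1/2) * tax * (Q* - Q_tax)
DWL = (1/2) * 3 * 4 = 6

6


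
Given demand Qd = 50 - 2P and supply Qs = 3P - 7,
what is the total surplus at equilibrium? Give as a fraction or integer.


Find equilibrium: 50 - 2P = 3P - 7
50 + 7 = 5P
P* = 57/5 = 57/5
Q* = 3*57/5 - 7 = 136/5
Inverse demand: P = 25 - Q/2, so P_max = 25
Inverse supply: P = 7/3 + Q/3, so P_min = 7/3
CS = (1/2) * 136/5 * (25 - 57/5) = 4624/25
PS = (1/2) * 136/5 * (57/5 - 7/3) = 9248/75
TS = CS + PS = 4624/25 + 9248/75 = 4624/15

4624/15


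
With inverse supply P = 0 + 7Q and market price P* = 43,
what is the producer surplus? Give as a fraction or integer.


Minimum supply price (at Q=0): P_min = 0
Quantity supplied at P* = 43:
Q* = (43 - 0)/7 = 43/7
PS = (1/2) * Q* * (P* - P_min)
PS = (1/2) * 43/7 * (43 - 0)
PS = (1/2) * 43/7 * 43 = 1849/14

1849/14


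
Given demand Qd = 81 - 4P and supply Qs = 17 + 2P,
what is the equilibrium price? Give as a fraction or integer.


At equilibrium, Qd = Qs.
81 - 4P = 17 + 2P
81 - 17 = 4P + 2P
64 = 6P
P* = 64/6 = 32/3

32/3


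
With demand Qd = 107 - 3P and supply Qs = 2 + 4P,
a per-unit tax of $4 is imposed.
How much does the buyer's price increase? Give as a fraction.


With a per-unit tax, the buyer's price increase depends on relative slopes.
Supply slope: d = 4, Demand slope: b = 3
Buyer's price increase = d * tax / (b + d)
= 4 * 4 / (3 + 4)
= 16 / 7 = 16/7

16/7


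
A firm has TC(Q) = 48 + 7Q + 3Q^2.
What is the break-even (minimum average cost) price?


AC(Q) = 48/Q + 7 + 3Q
To minimize: dAC/dQ = -48/Q^2 + 3 = 0
Q^2 = 48/3 = 16
Q* = 4
Min AC = 48/4 + 7 + 3*4
Min AC = 12 + 7 + 12 = 31

31


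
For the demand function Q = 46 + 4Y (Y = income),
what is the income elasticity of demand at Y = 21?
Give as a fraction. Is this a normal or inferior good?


dQ/dY = 4
At Y = 21: Q = 46 + 4*21 = 130
Ey = (dQ/dY)(Y/Q) = 4 * 21 / 130 = 42/65
Since Ey > 0, this is a normal good.

42/65 (normal good)


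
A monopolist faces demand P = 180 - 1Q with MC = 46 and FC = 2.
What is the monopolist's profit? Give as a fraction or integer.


MR = MC: 180 - 2Q = 46
Q* = 67
P* = 180 - 1*67 = 113
Profit = (P* - MC)*Q* - FC
= (113 - 46)*67 - 2
= 67*67 - 2
= 4489 - 2 = 4487

4487


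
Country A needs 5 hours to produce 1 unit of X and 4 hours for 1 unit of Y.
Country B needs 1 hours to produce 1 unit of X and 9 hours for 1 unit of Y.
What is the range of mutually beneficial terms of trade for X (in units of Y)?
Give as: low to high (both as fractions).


Opportunity cost of X for Country A = hours_X / hours_Y = 5/4 = 5/4 units of Y
Opportunity cost of X for Country B = hours_X / hours_Y = 1/9 = 1/9 units of Y
Terms of trade must be between the two opportunity costs.
Range: 1/9 to 5/4

1/9 to 5/4


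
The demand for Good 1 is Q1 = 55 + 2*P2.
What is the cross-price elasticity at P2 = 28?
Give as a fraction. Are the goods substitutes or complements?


dQ1/dP2 = 2
At P2 = 28: Q1 = 55 + 2*28 = 111
Exy = (dQ1/dP2)(P2/Q1) = 2 * 28 / 111 = 56/111
Since Exy > 0, the goods are substitutes.

56/111 (substitutes)


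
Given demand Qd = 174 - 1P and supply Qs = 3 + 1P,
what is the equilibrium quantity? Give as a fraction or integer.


First find equilibrium price:
174 - 1P = 3 + 1P
P* = 171/2 = 171/2
Then substitute into demand:
Q* = 174 - 1 * 171/2 = 177/2

177/2


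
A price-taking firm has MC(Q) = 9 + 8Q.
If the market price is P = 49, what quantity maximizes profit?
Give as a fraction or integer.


In perfect competition, profit is maximized where P = MC.
49 = 9 + 8Q
40 = 8Q
Q* = 40/8 = 5

5


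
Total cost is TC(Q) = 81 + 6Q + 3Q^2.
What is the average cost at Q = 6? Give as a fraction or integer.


TC(6) = 81 + 6*6 + 3*6^2
TC(6) = 81 + 36 + 108 = 225
AC = TC/Q = 225/6 = 75/2

75/2


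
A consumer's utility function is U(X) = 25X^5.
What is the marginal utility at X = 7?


MU = dU/dX = 25*5*X^(5-1)
MU = 125*X^4
At X = 7:
MU = 125 * 7^4
MU = 125 * 2401 = 300125

300125


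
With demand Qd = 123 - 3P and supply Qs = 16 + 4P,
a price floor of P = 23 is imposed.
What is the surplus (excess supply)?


At P = 23:
Qd = 123 - 3*23 = 54
Qs = 16 + 4*23 = 108
Surplus = Qs - Qd = 108 - 54 = 54

54


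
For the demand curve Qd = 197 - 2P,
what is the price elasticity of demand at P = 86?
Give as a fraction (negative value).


dQ/dP = -2
At P = 86: Q = 197 - 2*86 = 25
E = (dQ/dP)(P/Q) = (-2)(86/25) = -172/25

-172/25


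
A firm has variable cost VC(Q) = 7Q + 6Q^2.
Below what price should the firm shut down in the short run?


AVC(Q) = VC(Q)/Q = 7 + 6Q
AVC is increasing in Q, so minimum AVC is at Q -> 0+.
Min AVC = 7
The firm should shut down if P < 7.

7


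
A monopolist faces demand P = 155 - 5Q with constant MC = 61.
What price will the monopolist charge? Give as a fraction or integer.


MR = 155 - 10Q
Set MR = MC: 155 - 10Q = 61
Q* = 47/5
Substitute into demand:
P* = 155 - 5*47/5 = 108

108


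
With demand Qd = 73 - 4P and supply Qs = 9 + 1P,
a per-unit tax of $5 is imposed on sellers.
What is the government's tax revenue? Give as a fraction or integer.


With tax on sellers, new supply: Qs' = 9 + 1(P - 5)
= 4 + 1P
New equilibrium quantity:
Q_new = 89/5
Tax revenue = tax * Q_new = 5 * 89/5 = 89

89


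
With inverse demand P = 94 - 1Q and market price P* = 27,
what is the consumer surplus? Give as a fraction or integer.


Maximum willingness to pay (at Q=0): P_max = 94
Quantity demanded at P* = 27:
Q* = (94 - 27)/1 = 67
CS = (1/2) * Q* * (P_max - P*)
CS = (1/2) * 67 * (94 - 27)
CS = (1/2) * 67 * 67 = 4489/2

4489/2


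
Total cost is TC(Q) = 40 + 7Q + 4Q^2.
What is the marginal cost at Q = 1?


MC = dTC/dQ = 7 + 2*4*Q
At Q = 1:
MC = 7 + 8*1
MC = 7 + 8 = 15

15


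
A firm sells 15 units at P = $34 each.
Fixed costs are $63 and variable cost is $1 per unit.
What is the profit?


Total Revenue = P * Q = 34 * 15 = $510
Total Cost = FC + VC*Q = 63 + 1*15 = $78
Profit = TR - TC = 510 - 78 = $432

$432


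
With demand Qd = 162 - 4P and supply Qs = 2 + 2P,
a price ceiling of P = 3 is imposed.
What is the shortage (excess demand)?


At P = 3:
Qd = 162 - 4*3 = 150
Qs = 2 + 2*3 = 8
Shortage = Qd - Qs = 150 - 8 = 142

142


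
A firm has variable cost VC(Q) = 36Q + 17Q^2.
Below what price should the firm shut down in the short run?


AVC(Q) = VC(Q)/Q = 36 + 17Q
AVC is increasing in Q, so minimum AVC is at Q -> 0+.
Min AVC = 36
The firm should shut down if P < 36.

36


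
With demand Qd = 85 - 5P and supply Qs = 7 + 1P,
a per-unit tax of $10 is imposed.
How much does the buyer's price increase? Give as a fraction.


With a per-unit tax, the buyer's price increase depends on relative slopes.
Supply slope: d = 1, Demand slope: b = 5
Buyer's price increase = d * tax / (b + d)
= 1 * 10 / (5 + 1)
= 10 / 6 = 5/3

5/3


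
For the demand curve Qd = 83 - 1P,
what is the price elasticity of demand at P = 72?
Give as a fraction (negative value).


dQ/dP = -1
At P = 72: Q = 83 - 1*72 = 11
E = (dQ/dP)(P/Q) = (-1)(72/11) = -72/11

-72/11


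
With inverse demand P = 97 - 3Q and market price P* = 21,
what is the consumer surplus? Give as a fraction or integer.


Maximum willingness to pay (at Q=0): P_max = 97
Quantity demanded at P* = 21:
Q* = (97 - 21)/3 = 76/3
CS = (1/2) * Q* * (P_max - P*)
CS = (1/2) * 76/3 * (97 - 21)
CS = (1/2) * 76/3 * 76 = 2888/3

2888/3


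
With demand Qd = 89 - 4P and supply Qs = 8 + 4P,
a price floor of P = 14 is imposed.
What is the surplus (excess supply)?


At P = 14:
Qd = 89 - 4*14 = 33
Qs = 8 + 4*14 = 64
Surplus = Qs - Qd = 64 - 33 = 31

31


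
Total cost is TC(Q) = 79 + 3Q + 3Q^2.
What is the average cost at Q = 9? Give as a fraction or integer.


TC(9) = 79 + 3*9 + 3*9^2
TC(9) = 79 + 27 + 243 = 349
AC = TC/Q = 349/9 = 349/9

349/9


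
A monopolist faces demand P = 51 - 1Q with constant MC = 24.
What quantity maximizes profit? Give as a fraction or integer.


TR = P*Q = (51 - 1Q)Q = 51Q - 1Q^2
MR = dTR/dQ = 51 - 2Q
Set MR = MC:
51 - 2Q = 24
27 = 2Q
Q* = 27/2 = 27/2

27/2


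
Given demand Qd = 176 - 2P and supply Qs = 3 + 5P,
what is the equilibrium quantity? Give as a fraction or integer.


First find equilibrium price:
176 - 2P = 3 + 5P
P* = 173/7 = 173/7
Then substitute into demand:
Q* = 176 - 2 * 173/7 = 886/7

886/7


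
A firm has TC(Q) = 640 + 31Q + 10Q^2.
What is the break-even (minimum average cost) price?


AC(Q) = 640/Q + 31 + 10Q
To minimize: dAC/dQ = -640/Q^2 + 10 = 0
Q^2 = 640/10 = 64
Q* = 8
Min AC = 640/8 + 31 + 10*8
Min AC = 80 + 31 + 80 = 191

191


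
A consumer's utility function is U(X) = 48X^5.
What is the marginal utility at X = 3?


MU = dU/dX = 48*5*X^(5-1)
MU = 240*X^4
At X = 3:
MU = 240 * 3^4
MU = 240 * 81 = 19440

19440


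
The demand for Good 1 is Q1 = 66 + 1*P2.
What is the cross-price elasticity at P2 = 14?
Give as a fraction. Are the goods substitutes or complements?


dQ1/dP2 = 1
At P2 = 14: Q1 = 66 + 1*14 = 80
Exy = (dQ1/dP2)(P2/Q1) = 1 * 14 / 80 = 7/40
Since Exy > 0, the goods are substitutes.

7/40 (substitutes)


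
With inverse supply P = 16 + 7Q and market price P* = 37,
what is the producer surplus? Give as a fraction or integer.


Minimum supply price (at Q=0): P_min = 16
Quantity supplied at P* = 37:
Q* = (37 - 16)/7 = 3
PS = (1/2) * Q* * (P* - P_min)
PS = (1/2) * 3 * (37 - 16)
PS = (1/2) * 3 * 21 = 63/2

63/2


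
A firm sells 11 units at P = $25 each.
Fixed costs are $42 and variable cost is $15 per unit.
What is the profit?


Total Revenue = P * Q = 25 * 11 = $275
Total Cost = FC + VC*Q = 42 + 15*11 = $207
Profit = TR - TC = 275 - 207 = $68

$68


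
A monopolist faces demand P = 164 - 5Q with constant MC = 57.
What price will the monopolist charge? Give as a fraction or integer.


MR = 164 - 10Q
Set MR = MC: 164 - 10Q = 57
Q* = 107/10
Substitute into demand:
P* = 164 - 5*107/10 = 221/2

221/2


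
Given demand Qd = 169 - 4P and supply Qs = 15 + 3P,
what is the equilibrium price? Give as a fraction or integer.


At equilibrium, Qd = Qs.
169 - 4P = 15 + 3P
169 - 15 = 4P + 3P
154 = 7P
P* = 154/7 = 22

22


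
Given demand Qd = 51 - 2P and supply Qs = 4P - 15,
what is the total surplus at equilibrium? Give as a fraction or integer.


Find equilibrium: 51 - 2P = 4P - 15
51 + 15 = 6P
P* = 66/6 = 11
Q* = 4*11 - 15 = 29
Inverse demand: P = 51/2 - Q/2, so P_max = 51/2
Inverse supply: P = 15/4 + Q/4, so P_min = 15/4
CS = (1/2) * 29 * (51/2 - 11) = 841/4
PS = (1/2) * 29 * (11 - 15/4) = 841/8
TS = CS + PS = 841/4 + 841/8 = 2523/8

2523/8


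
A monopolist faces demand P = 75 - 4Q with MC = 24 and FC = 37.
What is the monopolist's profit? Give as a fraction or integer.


MR = MC: 75 - 8Q = 24
Q* = 51/8
P* = 75 - 4*51/8 = 99/2
Profit = (P* - MC)*Q* - FC
= (99/2 - 24)*51/8 - 37
= 51/2*51/8 - 37
= 2601/16 - 37 = 2009/16

2009/16


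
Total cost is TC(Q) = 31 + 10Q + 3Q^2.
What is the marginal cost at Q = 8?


MC = dTC/dQ = 10 + 2*3*Q
At Q = 8:
MC = 10 + 6*8
MC = 10 + 48 = 58

58


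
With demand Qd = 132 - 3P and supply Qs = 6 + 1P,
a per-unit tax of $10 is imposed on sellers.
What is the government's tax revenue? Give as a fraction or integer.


With tax on sellers, new supply: Qs' = 6 + 1(P - 10)
= 1P - 4
New equilibrium quantity:
Q_new = 30
Tax revenue = tax * Q_new = 10 * 30 = 300

300


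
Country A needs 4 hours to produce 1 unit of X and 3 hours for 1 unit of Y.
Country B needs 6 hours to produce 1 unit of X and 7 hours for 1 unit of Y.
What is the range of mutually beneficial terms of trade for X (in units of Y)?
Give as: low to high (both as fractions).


Opportunity cost of X for Country A = hours_X / hours_Y = 4/3 = 4/3 units of Y
Opportunity cost of X for Country B = hours_X / hours_Y = 6/7 = 6/7 units of Y
Terms of trade must be between the two opportunity costs.
Range: 6/7 to 4/3

6/7 to 4/3


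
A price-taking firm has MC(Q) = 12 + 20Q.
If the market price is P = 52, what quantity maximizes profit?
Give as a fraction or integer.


In perfect competition, profit is maximized where P = MC.
52 = 12 + 20Q
40 = 20Q
Q* = 40/20 = 2

2


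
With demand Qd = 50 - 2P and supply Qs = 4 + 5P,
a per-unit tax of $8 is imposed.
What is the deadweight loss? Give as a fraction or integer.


Pre-tax equilibrium quantity: Q* = 258/7
Post-tax equilibrium quantity: Q_tax = 178/7
Reduction in quantity: Q* - Q_tax = 80/7
DWL = (1/2) * tax * (Q* - Q_tax)
DWL = (1/2) * 8 * 80/7 = 320/7

320/7


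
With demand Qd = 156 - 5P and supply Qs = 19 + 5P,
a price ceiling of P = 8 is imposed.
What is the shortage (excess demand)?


At P = 8:
Qd = 156 - 5*8 = 116
Qs = 19 + 5*8 = 59
Shortage = Qd - Qs = 116 - 59 = 57

57


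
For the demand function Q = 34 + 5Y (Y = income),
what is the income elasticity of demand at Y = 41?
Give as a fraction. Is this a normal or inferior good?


dQ/dY = 5
At Y = 41: Q = 34 + 5*41 = 239
Ey = (dQ/dY)(Y/Q) = 5 * 41 / 239 = 205/239
Since Ey > 0, this is a normal good.

205/239 (normal good)


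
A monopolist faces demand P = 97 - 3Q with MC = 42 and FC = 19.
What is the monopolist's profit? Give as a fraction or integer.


MR = MC: 97 - 6Q = 42
Q* = 55/6
P* = 97 - 3*55/6 = 139/2
Profit = (P* - MC)*Q* - FC
= (139/2 - 42)*55/6 - 19
= 55/2*55/6 - 19
= 3025/12 - 19 = 2797/12

2797/12


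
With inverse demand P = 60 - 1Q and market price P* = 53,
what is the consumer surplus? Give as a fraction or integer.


Maximum willingness to pay (at Q=0): P_max = 60
Quantity demanded at P* = 53:
Q* = (60 - 53)/1 = 7
CS = (1/2) * Q* * (P_max - P*)
CS = (1/2) * 7 * (60 - 53)
CS = (1/2) * 7 * 7 = 49/2

49/2


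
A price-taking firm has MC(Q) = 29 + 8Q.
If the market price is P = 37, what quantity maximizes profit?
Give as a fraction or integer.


In perfect competition, profit is maximized where P = MC.
37 = 29 + 8Q
8 = 8Q
Q* = 8/8 = 1

1


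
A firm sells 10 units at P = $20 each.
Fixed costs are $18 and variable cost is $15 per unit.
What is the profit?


Total Revenue = P * Q = 20 * 10 = $200
Total Cost = FC + VC*Q = 18 + 15*10 = $168
Profit = TR - TC = 200 - 168 = $32

$32


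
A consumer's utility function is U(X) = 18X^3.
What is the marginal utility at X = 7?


MU = dU/dX = 18*3*X^(3-1)
MU = 54*X^2
At X = 7:
MU = 54 * 7^2
MU = 54 * 49 = 2646

2646


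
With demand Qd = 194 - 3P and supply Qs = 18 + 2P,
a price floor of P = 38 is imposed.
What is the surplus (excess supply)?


At P = 38:
Qd = 194 - 3*38 = 80
Qs = 18 + 2*38 = 94
Surplus = Qs - Qd = 94 - 80 = 14

14


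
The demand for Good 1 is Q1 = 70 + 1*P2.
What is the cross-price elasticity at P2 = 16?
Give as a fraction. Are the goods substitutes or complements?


dQ1/dP2 = 1
At P2 = 16: Q1 = 70 + 1*16 = 86
Exy = (dQ1/dP2)(P2/Q1) = 1 * 16 / 86 = 8/43
Since Exy > 0, the goods are substitutes.

8/43 (substitutes)


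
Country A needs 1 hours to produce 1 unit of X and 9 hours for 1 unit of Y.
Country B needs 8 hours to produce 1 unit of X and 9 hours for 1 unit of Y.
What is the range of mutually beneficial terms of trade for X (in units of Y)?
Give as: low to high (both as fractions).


Opportunity cost of X for Country A = hours_X / hours_Y = 1/9 = 1/9 units of Y
Opportunity cost of X for Country B = hours_X / hours_Y = 8/9 = 8/9 units of Y
Terms of trade must be between the two opportunity costs.
Range: 1/9 to 8/9

1/9 to 8/9


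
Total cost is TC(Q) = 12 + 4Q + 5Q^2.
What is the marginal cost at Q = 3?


MC = dTC/dQ = 4 + 2*5*Q
At Q = 3:
MC = 4 + 10*3
MC = 4 + 30 = 34

34


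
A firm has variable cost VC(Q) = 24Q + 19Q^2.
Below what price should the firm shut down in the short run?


AVC(Q) = VC(Q)/Q = 24 + 19Q
AVC is increasing in Q, so minimum AVC is at Q -> 0+.
Min AVC = 24
The firm should shut down if P < 24.

24


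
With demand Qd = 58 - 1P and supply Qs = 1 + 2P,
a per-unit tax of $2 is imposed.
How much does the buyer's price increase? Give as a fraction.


With a per-unit tax, the buyer's price increase depends on relative slopes.
Supply slope: d = 2, Demand slope: b = 1
Buyer's price increase = d * tax / (b + d)
= 2 * 2 / (1 + 2)
= 4 / 3 = 4/3

4/3


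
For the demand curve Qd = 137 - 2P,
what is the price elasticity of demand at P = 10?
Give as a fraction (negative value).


dQ/dP = -2
At P = 10: Q = 137 - 2*10 = 117
E = (dQ/dP)(P/Q) = (-2)(10/117) = -20/117

-20/117


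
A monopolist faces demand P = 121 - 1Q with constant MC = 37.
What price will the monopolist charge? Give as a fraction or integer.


MR = 121 - 2Q
Set MR = MC: 121 - 2Q = 37
Q* = 42
Substitute into demand:
P* = 121 - 1*42 = 79

79


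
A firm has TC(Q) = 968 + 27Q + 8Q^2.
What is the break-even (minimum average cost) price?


AC(Q) = 968/Q + 27 + 8Q
To minimize: dAC/dQ = -968/Q^2 + 8 = 0
Q^2 = 968/8 = 121
Q* = 11
Min AC = 968/11 + 27 + 8*11
Min AC = 88 + 27 + 88 = 203

203


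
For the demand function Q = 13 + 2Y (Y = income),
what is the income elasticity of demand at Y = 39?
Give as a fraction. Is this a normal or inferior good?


dQ/dY = 2
At Y = 39: Q = 13 + 2*39 = 91
Ey = (dQ/dY)(Y/Q) = 2 * 39 / 91 = 6/7
Since Ey > 0, this is a normal good.

6/7 (normal good)


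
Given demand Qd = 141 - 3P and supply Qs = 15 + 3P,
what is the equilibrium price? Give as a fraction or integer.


At equilibrium, Qd = Qs.
141 - 3P = 15 + 3P
141 - 15 = 3P + 3P
126 = 6P
P* = 126/6 = 21

21


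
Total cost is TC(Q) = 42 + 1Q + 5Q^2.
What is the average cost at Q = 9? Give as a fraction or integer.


TC(9) = 42 + 1*9 + 5*9^2
TC(9) = 42 + 9 + 405 = 456
AC = TC/Q = 456/9 = 152/3

152/3


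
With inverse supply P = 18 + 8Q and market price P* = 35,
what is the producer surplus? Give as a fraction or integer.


Minimum supply price (at Q=0): P_min = 18
Quantity supplied at P* = 35:
Q* = (35 - 18)/8 = 17/8
PS = (1/2) * Q* * (P* - P_min)
PS = (1/2) * 17/8 * (35 - 18)
PS = (1/2) * 17/8 * 17 = 289/16

289/16


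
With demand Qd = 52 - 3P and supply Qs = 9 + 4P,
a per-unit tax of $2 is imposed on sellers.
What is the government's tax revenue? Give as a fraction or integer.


With tax on sellers, new supply: Qs' = 9 + 4(P - 2)
= 1 + 4P
New equilibrium quantity:
Q_new = 211/7
Tax revenue = tax * Q_new = 2 * 211/7 = 422/7

422/7


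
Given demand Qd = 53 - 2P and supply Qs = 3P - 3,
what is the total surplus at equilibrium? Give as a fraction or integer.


Find equilibrium: 53 - 2P = 3P - 3
53 + 3 = 5P
P* = 56/5 = 56/5
Q* = 3*56/5 - 3 = 153/5
Inverse demand: P = 53/2 - Q/2, so P_max = 53/2
Inverse supply: P = 1 + Q/3, so P_min = 1
CS = (1/2) * 153/5 * (53/2 - 56/5) = 23409/100
PS = (1/2) * 153/5 * (56/5 - 1) = 7803/50
TS = CS + PS = 23409/100 + 7803/50 = 7803/20

7803/20


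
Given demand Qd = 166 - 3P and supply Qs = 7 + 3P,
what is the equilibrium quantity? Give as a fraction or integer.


First find equilibrium price:
166 - 3P = 7 + 3P
P* = 159/6 = 53/2
Then substitute into demand:
Q* = 166 - 3 * 53/2 = 173/2

173/2


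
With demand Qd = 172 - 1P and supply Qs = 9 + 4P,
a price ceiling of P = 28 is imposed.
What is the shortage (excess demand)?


At P = 28:
Qd = 172 - 1*28 = 144
Qs = 9 + 4*28 = 121
Shortage = Qd - Qs = 144 - 121 = 23

23


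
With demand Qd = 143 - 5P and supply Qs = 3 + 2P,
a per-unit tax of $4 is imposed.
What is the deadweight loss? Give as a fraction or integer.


Pre-tax equilibrium quantity: Q* = 43
Post-tax equilibrium quantity: Q_tax = 261/7
Reduction in quantity: Q* - Q_tax = 40/7
DWL = (1/2) * tax * (Q* - Q_tax)
DWL = (1/2) * 4 * 40/7 = 80/7

80/7


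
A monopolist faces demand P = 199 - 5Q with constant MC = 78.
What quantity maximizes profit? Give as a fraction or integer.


TR = P*Q = (199 - 5Q)Q = 199Q - 5Q^2
MR = dTR/dQ = 199 - 10Q
Set MR = MC:
199 - 10Q = 78
121 = 10Q
Q* = 121/10 = 121/10

121/10


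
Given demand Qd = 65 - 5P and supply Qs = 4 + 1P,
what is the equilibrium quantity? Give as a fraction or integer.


First find equilibrium price:
65 - 5P = 4 + 1P
P* = 61/6 = 61/6
Then substitute into demand:
Q* = 65 - 5 * 61/6 = 85/6

85/6


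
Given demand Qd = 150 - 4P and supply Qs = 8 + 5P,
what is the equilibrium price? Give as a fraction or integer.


At equilibrium, Qd = Qs.
150 - 4P = 8 + 5P
150 - 8 = 4P + 5P
142 = 9P
P* = 142/9 = 142/9

142/9


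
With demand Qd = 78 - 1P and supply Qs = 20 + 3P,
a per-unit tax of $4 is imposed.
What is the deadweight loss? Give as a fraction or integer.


Pre-tax equilibrium quantity: Q* = 127/2
Post-tax equilibrium quantity: Q_tax = 121/2
Reduction in quantity: Q* - Q_tax = 3
DWL = (1/2) * tax * (Q* - Q_tax)
DWL = (1/2) * 4 * 3 = 6

6


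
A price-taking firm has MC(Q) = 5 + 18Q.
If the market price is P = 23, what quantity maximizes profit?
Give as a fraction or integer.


In perfect competition, profit is maximized where P = MC.
23 = 5 + 18Q
18 = 18Q
Q* = 18/18 = 1

1


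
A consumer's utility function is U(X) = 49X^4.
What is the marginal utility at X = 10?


MU = dU/dX = 49*4*X^(4-1)
MU = 196*X^3
At X = 10:
MU = 196 * 10^3
MU = 196 * 1000 = 196000

196000


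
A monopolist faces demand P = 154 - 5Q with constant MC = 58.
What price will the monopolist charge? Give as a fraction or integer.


MR = 154 - 10Q
Set MR = MC: 154 - 10Q = 58
Q* = 48/5
Substitute into demand:
P* = 154 - 5*48/5 = 106

106
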